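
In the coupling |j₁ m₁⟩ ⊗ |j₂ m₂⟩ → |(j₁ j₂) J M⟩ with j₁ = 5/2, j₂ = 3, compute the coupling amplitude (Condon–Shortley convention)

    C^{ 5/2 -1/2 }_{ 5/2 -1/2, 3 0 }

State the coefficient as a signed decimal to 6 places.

j₁+j₂−J=3  J+j₁−j₂=2  J−j₁+j₂=3  j₁+j₂+J+1=9
(j₁±m₁, j₂±m₂, J±M) = (2,3,3,3,2,3)
P² = 216/35
sum k=1..3:
  [1] −1/8 = -1/8
  [2] +1/4 = 1/4
  [3] −1/72 = -1/72
S = 1/9
C² = P²·S² = 8/105 ; C = +0.276026

+0.276026  (= +√(8/105))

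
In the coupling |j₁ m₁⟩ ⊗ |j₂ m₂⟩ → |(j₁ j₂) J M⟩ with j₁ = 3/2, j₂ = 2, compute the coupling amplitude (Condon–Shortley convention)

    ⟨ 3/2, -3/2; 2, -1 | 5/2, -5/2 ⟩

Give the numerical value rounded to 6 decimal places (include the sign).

-0.654654

triangle: 1!·2!·3!/7! = 12/5040
(j±m)!: 0!·3!·1!·3!·0!·5! = 4320
prefactor² = (2J+1)·Δ·N² = 432/7
  k=1: −1/(1!·0!·2!·0!·0!·3!) = -1/12
Σ = -1/12  ⇒  CG² = 432/7·(-1/12)² = 3/7
CG = −√(3/7) = -0.654654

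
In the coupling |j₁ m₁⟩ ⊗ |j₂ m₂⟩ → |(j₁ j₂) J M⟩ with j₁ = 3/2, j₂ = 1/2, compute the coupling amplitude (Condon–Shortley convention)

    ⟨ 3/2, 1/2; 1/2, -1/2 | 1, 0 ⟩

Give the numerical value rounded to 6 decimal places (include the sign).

triangle: 1!·2!·0!/4! = 2/24
(j±m)!: 2!·1!·0!·1!·1!·1! = 2
prefactor² = (2J+1)·Δ·N² = 1/2
  k=0: +1/(0!·1!·1!·0!·1!·0!) = 1
Σ = 1  ⇒  CG² = 1/2·1² = 1/2
CG = +√(1/2) = +0.707107

+√(1/2) ≈ +0.707107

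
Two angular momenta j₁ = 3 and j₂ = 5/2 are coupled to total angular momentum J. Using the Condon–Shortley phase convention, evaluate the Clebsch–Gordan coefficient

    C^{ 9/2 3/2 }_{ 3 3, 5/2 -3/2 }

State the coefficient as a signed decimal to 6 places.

+0.322329  (= +√(8/77))

triangle: 1!×5!×4!/11! = 2880/39916800
(j±m)!: 6!×0!×1!×4!×6!×3! = 74649600
prefactor² = (2J+1)×Δ×N² = 4147200/77
  k=0: +1/(0!×1!×0!×1!×5!×3!) = 1/720
Σ = 1/720  ⇒  CG² = 4147200/77×1/720² = 8/77
CG = +√(8/77) = +0.322329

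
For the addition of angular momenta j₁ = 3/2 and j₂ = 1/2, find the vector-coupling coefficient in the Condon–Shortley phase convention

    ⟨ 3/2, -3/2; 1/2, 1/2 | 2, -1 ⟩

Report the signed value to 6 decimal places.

j₁+j₂−J=0  J+j₁−j₂=3  J−j₁+j₂=1  j₁+j₂+J+1=5
(j₁±m₁, j₂±m₂, J±M) = (0,3,1,0,1,3)
P² = 9
sum k=0..0:
  [0] +1/6 = 1/6
S = 1/6
C² = P²·S² = 1/4 ; C = +0.500000

+√(1/4) ≈ +0.500000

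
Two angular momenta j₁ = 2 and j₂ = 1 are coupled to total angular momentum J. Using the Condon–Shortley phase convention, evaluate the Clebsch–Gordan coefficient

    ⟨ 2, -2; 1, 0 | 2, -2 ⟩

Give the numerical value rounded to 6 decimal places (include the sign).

-0.816497

triangle: 1!×3!×1!/6! = 6/720
(j±m)!: 0!×4!×1!×1!×0!×4! = 576
prefactor² = (2J+1)×Δ×N² = 24
  k=1: −1/(1!×0!×3!×0!×0!×1!) = -1/6
Σ = -1/6  ⇒  CG² = 24×(-1/6)² = 2/3
CG = −√(2/3) = -0.816497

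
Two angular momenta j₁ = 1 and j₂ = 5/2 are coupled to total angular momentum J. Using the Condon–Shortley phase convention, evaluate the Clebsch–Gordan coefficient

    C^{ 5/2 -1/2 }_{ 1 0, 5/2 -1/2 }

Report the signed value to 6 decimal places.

+0.169031  (= +√(1/35))

√[6·1!1!4!/7! · 1!1!2!3!2!3!] = √(144/35)
  +(−1)^0/∏(0,1,1,2,0,2)! = 1/4  (running 1/4)
  +(−1)^1/∏(1,0,0,1,1,3)! = -1/6  (running 1/12)
⟨..|..⟩ = √(144/35)·(1/12) = +0.169031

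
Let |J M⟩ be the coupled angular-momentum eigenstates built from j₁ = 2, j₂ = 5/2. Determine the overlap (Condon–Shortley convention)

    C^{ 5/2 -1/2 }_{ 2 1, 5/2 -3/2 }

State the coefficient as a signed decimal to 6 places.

+√(6/35) = +0.414039

triangle: 2!×2!×3!/8! = 24/40320
(j±m)!: 3!×1!×1!×4!×2!×3! = 1728
prefactor² = (2J+1)×Δ×N² = 216/35
  k=0: +1/(0!×2!×1!×1!×1!×2!) = 1/4
  k=1: −1/(1!×1!×0!×0!×2!×3!) = -1/12
Σ = 1/6  ⇒  CG² = 216/35×1/6² = 6/35
CG = +√(6/35) = +0.414039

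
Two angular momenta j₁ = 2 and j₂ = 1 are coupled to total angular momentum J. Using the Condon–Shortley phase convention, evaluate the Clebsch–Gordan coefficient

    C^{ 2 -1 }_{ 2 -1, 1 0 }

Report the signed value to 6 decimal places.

triangle: 1!×3!×1!/6! = 6/720
(j±m)!: 1!×3!×1!×1!×1!×3! = 36
prefactor² = (2J+1)×Δ×N² = 3/2
  k=0: +1/(0!×1!×3!×1!×0!×0!) = 1/6
  k=1: −1/(1!×0!×2!×0!×1!×1!) = -1/2
Σ = -1/3  ⇒  CG² = 3/2×(-1/3)² = 1/6
CG = −√(1/6) = -0.408248

−√(1/6) ≈ -0.408248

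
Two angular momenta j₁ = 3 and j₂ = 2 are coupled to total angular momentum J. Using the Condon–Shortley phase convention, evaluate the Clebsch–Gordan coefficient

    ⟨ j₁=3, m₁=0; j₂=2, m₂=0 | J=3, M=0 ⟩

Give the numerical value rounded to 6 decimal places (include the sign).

-0.516398

√[7·2!4!2!/9! · 3!3!2!2!3!3!] = √(48/5)
  +(−1)^0/∏(0,2,3,2,1,0)! = 1/24  (running 1/24)
  +(−1)^1/∏(1,1,2,1,2,1)! = -1/4  (running -5/24)
  +(−1)^2/∏(2,0,1,0,3,2)! = 1/24  (running -1/6)
⟨..|..⟩ = √(48/5)·(-1/6) = -0.516398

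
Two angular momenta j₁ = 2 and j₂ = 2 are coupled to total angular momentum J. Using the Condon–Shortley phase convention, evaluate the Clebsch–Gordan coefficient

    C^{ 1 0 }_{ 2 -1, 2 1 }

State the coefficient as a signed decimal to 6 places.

j₁+j₂−J=3  J+j₁−j₂=1  J−j₁+j₂=1  j₁+j₂+J+1=6
(j₁±m₁, j₂±m₂, J±M) = (1,3,3,1,1,1)
P² = 9/10
sum k=2..3:
  [2] +1/2 = 1/2
  [3] −1/6 = -1/6
S = 1/3
C² = P²·S² = 1/10 ; C = +0.316228

+√(1/10) ≈ +0.316228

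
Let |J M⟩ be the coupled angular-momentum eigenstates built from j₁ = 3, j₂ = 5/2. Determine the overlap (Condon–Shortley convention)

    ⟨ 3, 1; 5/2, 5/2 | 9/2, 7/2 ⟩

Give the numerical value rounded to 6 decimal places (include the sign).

triangle: 1!×5!×4!/11! = 2880/39916800
(j±m)!: 4!×2!×5!×0!×8!×1! = 232243200
prefactor² = (2J+1)×Δ×N² = 1843200/11
  k=1: −1/(1!×0!×1!×4!×4!×0!) = -1/576
Σ = -1/576  ⇒  CG² = 1843200/11×(-1/576)² = 50/99
CG = −√(50/99) = -0.710669

-0.710669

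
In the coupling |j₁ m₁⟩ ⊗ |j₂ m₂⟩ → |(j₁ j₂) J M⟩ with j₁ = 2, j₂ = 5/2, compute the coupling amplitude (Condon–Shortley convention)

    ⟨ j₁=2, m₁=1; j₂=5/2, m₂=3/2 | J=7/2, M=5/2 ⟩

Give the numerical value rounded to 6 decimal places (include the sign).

-0.125988

triangle: 1!*3!*4!/9! = 144/362880
(j±m)!: 3!*1!*4!*1!*6!*1! = 103680
prefactor² = (2J+1)*Δ*N² = 2304/7
  k=0: +1/(0!*1!*1!*4!*2!*0!) = 1/48
  k=1: −1/(1!*0!*0!*3!*3!*1!) = -1/36
Σ = -1/144  ⇒  CG² = 2304/7*(-1/144)² = 1/63
CG = −√(1/63) = -0.125988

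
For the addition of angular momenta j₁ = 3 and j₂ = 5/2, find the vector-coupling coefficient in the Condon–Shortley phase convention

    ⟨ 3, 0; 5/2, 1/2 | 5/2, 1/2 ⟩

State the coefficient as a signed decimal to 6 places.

+√(8/105) = +0.276026

j₁+j₂−J=3  J+j₁−j₂=3  J−j₁+j₂=2  j₁+j₂+J+1=9
(j₁±m₁, j₂±m₂, J±M) = (3,3,3,2,3,2)
P² = 216/35
sum k=1..3:
  [1] −1/8 = -1/8
  [2] +1/4 = 1/4
  [3] −1/72 = -1/72
S = 1/9
C² = P²·S² = 8/105 ; C = +0.276026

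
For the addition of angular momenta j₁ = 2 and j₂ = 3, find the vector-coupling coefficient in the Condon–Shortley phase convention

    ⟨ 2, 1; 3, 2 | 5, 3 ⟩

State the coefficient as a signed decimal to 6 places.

j₁+j₂−J=0  J+j₁−j₂=4  J−j₁+j₂=6  j₁+j₂+J+1=11
(j₁±m₁, j₂±m₂, J±M) = (3,1,5,1,8,2)
P² = 276480
sum k=0..0:
  [0] +1/720 = 1/720
S = 1/720
C² = P²·S² = 8/15 ; C = +0.730297

+√(8/15) = +0.730297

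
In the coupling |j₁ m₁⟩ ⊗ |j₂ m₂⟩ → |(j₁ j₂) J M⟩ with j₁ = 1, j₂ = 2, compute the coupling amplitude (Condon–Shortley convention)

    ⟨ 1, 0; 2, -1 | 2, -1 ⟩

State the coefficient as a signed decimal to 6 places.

j₁+j₂−J=1  J+j₁−j₂=1  J−j₁+j₂=3  j₁+j₂+J+1=6
(j₁±m₁, j₂±m₂, J±M) = (1,1,1,3,1,3)
P² = 3/2
sum k=0..1:
  [0] +1/2 = 1/2
  [1] −1/6 = -1/6
S = 1/3
C² = P²·S² = 1/6 ; C = +0.408248

+0.408248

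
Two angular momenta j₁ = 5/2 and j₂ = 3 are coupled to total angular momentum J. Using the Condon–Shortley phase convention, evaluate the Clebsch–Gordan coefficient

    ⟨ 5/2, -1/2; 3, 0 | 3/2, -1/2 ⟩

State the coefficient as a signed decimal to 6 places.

+√(4/35) ≈ +0.338062

j₁+j₂−J=4  J+j₁−j₂=1  J−j₁+j₂=2  j₁+j₂+J+1=8
(j₁±m₁, j₂±m₂, J±M) = (2,3,3,3,1,2)
P² = 144/35
sum k=2..3:
  [2] +1/4 = 1/4
  [3] −1/12 = -1/12
S = 1/6
C² = P²·S² = 4/35 ; C = +0.338062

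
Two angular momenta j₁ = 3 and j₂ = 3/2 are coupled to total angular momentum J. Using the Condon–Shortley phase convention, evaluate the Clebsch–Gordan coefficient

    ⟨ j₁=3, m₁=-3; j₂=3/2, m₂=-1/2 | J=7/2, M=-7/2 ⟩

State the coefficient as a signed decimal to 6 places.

−√(2/3) ≈ -0.816497

j₁+j₂−J=1  J+j₁−j₂=5  J−j₁+j₂=2  j₁+j₂+J+1=9
(j₁±m₁, j₂±m₂, J±M) = (0,6,1,2,0,7)
P² = 38400
sum k=1..1:
  [1] −1/240 = -1/240
S = -1/240
C² = P²·S² = 2/3 ; C = -0.816497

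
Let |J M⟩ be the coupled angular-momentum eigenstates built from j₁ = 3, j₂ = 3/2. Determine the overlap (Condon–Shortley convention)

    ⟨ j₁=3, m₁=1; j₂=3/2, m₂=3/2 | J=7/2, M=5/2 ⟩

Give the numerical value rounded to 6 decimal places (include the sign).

triangle: 1!*5!*2!/9! = 240/362880
(j±m)!: 4!*2!*3!*0!*6!*1! = 207360
prefactor² = (2J+1)*Δ*N² = 7680/7
  k=1: −1/(1!*0!*1!*2!*4!*0!) = -1/48
Σ = -1/48  ⇒  CG² = 7680/7*(-1/48)² = 10/21
CG = −√(10/21) = -0.690066

-0.690066  (= −√(10/21))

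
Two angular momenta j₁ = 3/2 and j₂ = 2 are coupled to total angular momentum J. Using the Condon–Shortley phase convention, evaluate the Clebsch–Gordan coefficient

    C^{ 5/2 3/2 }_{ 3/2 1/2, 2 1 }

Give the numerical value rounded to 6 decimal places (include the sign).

√[6·1!2!3!/7! · 2!1!3!1!4!1!] = √(144/35)
  +(−1)^0/∏(0,1,1,3,1,0)! = 1/6  (running 1/6)
  +(−1)^1/∏(1,0,0,2,2,1)! = -1/4  (running -1/12)
⟨..|..⟩ = √(144/35)·(-1/12) = -0.169031

-0.169031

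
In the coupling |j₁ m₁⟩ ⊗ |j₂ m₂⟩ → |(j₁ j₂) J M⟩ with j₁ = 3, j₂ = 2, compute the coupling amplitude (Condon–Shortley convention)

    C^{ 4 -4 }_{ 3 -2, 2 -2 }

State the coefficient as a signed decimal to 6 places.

+0.632456  (= +√(2/5))

j₁+j₂−J=1  J+j₁−j₂=5  J−j₁+j₂=3  j₁+j₂+J+1=10
(j₁±m₁, j₂±m₂, J±M) = (1,5,0,4,0,8)
P² = 207360
sum k=0..0:
  [0] +1/720 = 1/720
S = 1/720
C² = P²·S² = 2/5 ; C = +0.632456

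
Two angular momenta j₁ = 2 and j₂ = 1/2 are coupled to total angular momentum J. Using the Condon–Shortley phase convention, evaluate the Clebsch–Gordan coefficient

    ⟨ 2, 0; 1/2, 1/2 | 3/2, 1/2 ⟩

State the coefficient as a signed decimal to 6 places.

-0.632456  (= −√(2/5))

triangle: 1!·3!·0!/5! = 6/120
(j±m)!: 2!·2!·1!·0!·2!·1! = 8
prefactor² = (2J+1)·Δ·N² = 8/5
  k=1: −1/(1!·0!·1!·0!·2!·0!) = -1/2
Σ = -1/2  ⇒  CG² = 8/5·(-1/2)² = 2/5
CG = −√(2/5) = -0.632456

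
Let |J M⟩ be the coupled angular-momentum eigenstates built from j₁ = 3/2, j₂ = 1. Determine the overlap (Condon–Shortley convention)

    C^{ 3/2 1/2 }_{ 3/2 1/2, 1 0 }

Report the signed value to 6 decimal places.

j₁+j₂−J=1  J+j₁−j₂=2  J−j₁+j₂=1  j₁+j₂+J+1=5
(j₁±m₁, j₂±m₂, J±M) = (2,1,1,1,2,1)
P² = 4/15
sum k=0..1:
  [0] +1/1 = 1
  [1] −1/2 = -1/2
S = 1/2
C² = P²·S² = 1/15 ; C = +0.258199

+√(1/15) = +0.258199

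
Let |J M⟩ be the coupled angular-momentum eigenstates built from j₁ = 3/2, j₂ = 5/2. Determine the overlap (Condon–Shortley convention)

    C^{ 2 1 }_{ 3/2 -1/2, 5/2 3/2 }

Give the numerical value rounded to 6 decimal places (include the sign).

triangle: 2!·1!·3!/7! = 12/5040
(j±m)!: 1!·2!·4!·1!·3!·1! = 288
prefactor² = (2J+1)·Δ·N² = 24/7
  k=1: −1/(1!·1!·1!·3!·0!·0!) = -1/6
  k=2: +1/(2!·0!·0!·2!·1!·1!) = 1/4
Σ = 1/12  ⇒  CG² = 24/7·1/12² = 1/42
CG = +√(1/42) = +0.154303

+√(1/42) = +0.154303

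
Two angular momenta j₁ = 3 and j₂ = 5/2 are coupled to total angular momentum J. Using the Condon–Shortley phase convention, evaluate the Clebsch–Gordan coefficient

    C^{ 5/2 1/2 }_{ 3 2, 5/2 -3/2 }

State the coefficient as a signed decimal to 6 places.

+√(1/14) ≈ +0.267261

√[6·3!3!2!/9! · 5!1!1!4!3!2!] = √(288/7)
  +(−1)^0/∏(0,3,1,1,2,1)! = 1/12  (running 1/12)
  +(−1)^1/∏(1,2,0,0,3,2)! = -1/24  (running 1/24)
⟨..|..⟩ = √(288/7)·(1/24) = +0.267261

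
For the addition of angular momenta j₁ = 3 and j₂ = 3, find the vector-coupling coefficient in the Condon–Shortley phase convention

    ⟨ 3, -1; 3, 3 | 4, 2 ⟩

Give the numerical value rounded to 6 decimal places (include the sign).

+0.592157

√[9·2!4!4!/11! · 2!4!6!0!6!2!] = √(995328/77)
  +(−1)^2/∏(2,0,2,4,2,0)! = 1/192  (running 1/192)
⟨..|..⟩ = √(995328/77)·(1/192) = +0.592157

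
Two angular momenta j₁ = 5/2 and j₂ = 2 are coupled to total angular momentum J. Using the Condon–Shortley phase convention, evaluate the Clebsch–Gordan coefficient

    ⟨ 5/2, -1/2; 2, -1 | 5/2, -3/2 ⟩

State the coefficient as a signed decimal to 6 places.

j₁+j₂−J=2  J+j₁−j₂=3  J−j₁+j₂=2  j₁+j₂+J+1=8
(j₁±m₁, j₂±m₂, J±M) = (2,3,1,3,1,4)
P² = 216/35
sum k=0..1:
  [0] +1/12 = 1/12
  [1] −1/4 = -1/4
S = -1/6
C² = P²·S² = 6/35 ; C = -0.414039

−√(6/35) ≈ -0.414039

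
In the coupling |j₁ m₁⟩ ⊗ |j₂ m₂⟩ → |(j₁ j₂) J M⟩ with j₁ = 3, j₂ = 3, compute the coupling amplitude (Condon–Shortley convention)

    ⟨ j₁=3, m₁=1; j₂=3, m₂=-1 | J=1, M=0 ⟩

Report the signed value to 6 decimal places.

+√(1/28) ≈ +0.188982

j₁+j₂−J=5  J+j₁−j₂=1  J−j₁+j₂=1  j₁+j₂+J+1=8
(j₁±m₁, j₂±m₂, J±M) = (4,2,2,4,1,1)
P² = 144/7
sum k=1..2:
  [1] −1/24 = -1/24
  [2] +1/12 = 1/12
S = 1/24
C² = P²·S² = 1/28 ; C = +0.188982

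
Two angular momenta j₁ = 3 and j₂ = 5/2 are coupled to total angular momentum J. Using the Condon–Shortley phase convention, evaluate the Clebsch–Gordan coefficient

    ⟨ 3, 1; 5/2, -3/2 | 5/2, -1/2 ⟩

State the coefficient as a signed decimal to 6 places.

triangle: 3!×3!×2!/9! = 72/362880
(j±m)!: 4!×2!×1!×4!×2!×3! = 13824
prefactor² = (2J+1)×Δ×N² = 576/35
  k=0: +1/(0!×3!×2!×1!×1!×1!) = 1/12
  k=1: −1/(1!×2!×1!×0!×2!×2!) = -1/8
Σ = -1/24  ⇒  CG² = 576/35×(-1/24)² = 1/35
CG = −√(1/35) = -0.169031

−√(1/35) ≈ -0.169031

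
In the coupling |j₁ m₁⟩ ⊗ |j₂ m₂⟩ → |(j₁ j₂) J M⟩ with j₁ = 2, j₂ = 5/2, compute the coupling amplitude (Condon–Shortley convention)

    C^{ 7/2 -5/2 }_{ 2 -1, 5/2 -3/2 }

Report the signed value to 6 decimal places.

j₁+j₂−J=1  J+j₁−j₂=3  J−j₁+j₂=4  j₁+j₂+J+1=9
(j₁±m₁, j₂±m₂, J±M) = (1,3,1,4,1,6)
P² = 2304/7
sum k=0..1:
  [0] +1/36 = 1/36
  [1] −1/48 = -1/48
S = 1/144
C² = P²·S² = 1/63 ; C = +0.125988

+√(1/63) = +0.125988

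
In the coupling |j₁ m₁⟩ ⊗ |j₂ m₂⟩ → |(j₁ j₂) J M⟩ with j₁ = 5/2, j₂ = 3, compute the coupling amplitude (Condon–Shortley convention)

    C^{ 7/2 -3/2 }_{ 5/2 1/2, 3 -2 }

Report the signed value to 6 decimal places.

+√(2/21) = +0.308607

√[8·2!3!4!/10! · 3!2!1!5!2!5!] = √(1536/7)
  +(−1)^0/∏(0,2,2,1,1,3)! = 1/24  (running 1/24)
  +(−1)^1/∏(1,1,1,0,2,4)! = -1/48  (running 1/48)
⟨..|..⟩ = √(1536/7)·(1/48) = +0.308607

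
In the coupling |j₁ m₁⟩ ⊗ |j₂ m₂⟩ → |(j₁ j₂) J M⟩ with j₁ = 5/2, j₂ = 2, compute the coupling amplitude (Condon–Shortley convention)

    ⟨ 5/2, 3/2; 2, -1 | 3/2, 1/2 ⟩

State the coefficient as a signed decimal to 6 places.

√[4·3!2!1!/7! · 4!1!1!3!2!1!] = √(96/35)
  +(−1)^0/∏(0,3,1,1,1,0)! = 1/6  (running 1/6)
  +(−1)^1/∏(1,2,0,0,2,1)! = -1/4  (running -1/12)
⟨..|..⟩ = √(96/35)·(-1/12) = -0.138013

−√(2/105) ≈ -0.138013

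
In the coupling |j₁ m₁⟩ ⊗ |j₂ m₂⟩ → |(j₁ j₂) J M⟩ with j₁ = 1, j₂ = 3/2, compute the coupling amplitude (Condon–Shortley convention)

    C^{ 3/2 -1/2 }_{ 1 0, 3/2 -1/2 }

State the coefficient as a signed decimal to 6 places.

√[4·1!1!2!/5! · 1!1!1!2!1!2!] = √(4/15)
  +(−1)^0/∏(0,1,1,1,0,1)! = 1  (running 1)
  +(−1)^1/∏(1,0,0,0,1,2)! = -1/2  (running 1/2)
⟨..|..⟩ = √(4/15)·(1/2) = +0.258199

+√(1/15) ≈ +0.258199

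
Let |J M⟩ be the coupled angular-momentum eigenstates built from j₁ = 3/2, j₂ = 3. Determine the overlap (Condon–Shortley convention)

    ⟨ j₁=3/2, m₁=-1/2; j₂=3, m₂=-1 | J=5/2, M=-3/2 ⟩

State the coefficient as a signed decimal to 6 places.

-0.591608

√[6·2!1!4!/8! · 1!2!2!4!1!4!] = √(576/35)
  +(−1)^1/∏(1,1,1,1,0,3)! = -1/6  (running -1/6)
  +(−1)^2/∏(2,0,0,0,1,4)! = 1/48  (running -7/48)
⟨..|..⟩ = √(576/35)·(-7/48) = -0.591608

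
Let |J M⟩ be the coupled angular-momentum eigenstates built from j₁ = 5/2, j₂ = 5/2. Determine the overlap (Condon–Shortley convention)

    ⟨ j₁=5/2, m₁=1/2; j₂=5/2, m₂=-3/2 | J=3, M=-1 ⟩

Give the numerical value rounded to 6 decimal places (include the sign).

triangle: 2!×3!×3!/9! = 72/362880
(j±m)!: 3!×2!×1!×4!×2!×4! = 13824
prefactor² = (2J+1)×Δ×N² = 96/5
  k=0: +1/(0!×2!×2!×1!×1!×2!) = 1/8
  k=1: −1/(1!×1!×1!×0!×2!×3!) = -1/12
Σ = 1/24  ⇒  CG² = 96/5×1/24² = 1/30
CG = +√(1/30) = +0.182574

+0.182574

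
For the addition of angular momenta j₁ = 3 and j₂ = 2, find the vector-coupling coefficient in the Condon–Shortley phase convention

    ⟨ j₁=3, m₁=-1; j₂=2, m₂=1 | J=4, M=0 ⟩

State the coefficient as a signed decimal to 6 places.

j₁+j₂−J=1  J+j₁−j₂=5  J−j₁+j₂=3  j₁+j₂+J+1=10
(j₁±m₁, j₂±m₂, J±M) = (2,4,3,1,4,4)
P² = 10368/35
sum k=0..1:
  [0] +1/144 = 1/144
  [1] −1/24 = -1/24
S = -5/144
C² = P²·S² = 5/14 ; C = -0.597614

−√(5/14) ≈ -0.597614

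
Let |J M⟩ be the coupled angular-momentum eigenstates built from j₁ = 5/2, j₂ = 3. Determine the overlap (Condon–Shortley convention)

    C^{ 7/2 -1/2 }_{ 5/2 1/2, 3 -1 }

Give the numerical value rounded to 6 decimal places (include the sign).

j₁+j₂−J=2  J+j₁−j₂=3  J−j₁+j₂=4  j₁+j₂+J+1=10
(j₁±m₁, j₂±m₂, J±M) = (3,2,2,4,3,4)
P² = 9216/175
sum k=0..2:
  [0] +1/16 = 1/16
  [1] −1/12 = -1/12
  [2] +1/288 = 1/288
S = -5/288
C² = P²·S² = 1/63 ; C = -0.125988

-0.125988  (= −√(1/63))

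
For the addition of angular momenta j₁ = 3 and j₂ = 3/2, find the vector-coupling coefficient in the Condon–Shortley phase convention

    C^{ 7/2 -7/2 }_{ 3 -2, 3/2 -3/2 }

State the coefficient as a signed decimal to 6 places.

+0.577350  (= +√(1/3))

j₁+j₂−J=1  J+j₁−j₂=5  J−j₁+j₂=2  j₁+j₂+J+1=9
(j₁±m₁, j₂±m₂, J±M) = (1,5,0,3,0,7)
P² = 19200
sum k=0..0:
  [0] +1/240 = 1/240
S = 1/240
C² = P²·S² = 1/3 ; C = +0.577350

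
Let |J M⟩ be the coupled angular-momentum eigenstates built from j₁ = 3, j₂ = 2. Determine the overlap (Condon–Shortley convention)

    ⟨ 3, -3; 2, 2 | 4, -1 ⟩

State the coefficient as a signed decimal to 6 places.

-0.207020

√[9·1!5!3!/10! · 0!6!4!0!3!5!] = √(155520/7)
  +(−1)^1/∏(1,0,5,3,0,0)! = -1/720  (running -1/720)
⟨..|..⟩ = √(155520/7)·(-1/720) = -0.207020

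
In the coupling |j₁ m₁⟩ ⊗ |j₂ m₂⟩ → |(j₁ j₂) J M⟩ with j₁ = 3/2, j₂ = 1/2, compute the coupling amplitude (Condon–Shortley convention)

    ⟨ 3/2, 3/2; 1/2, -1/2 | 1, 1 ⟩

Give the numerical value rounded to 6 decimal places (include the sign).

triangle: 1!*2!*0!/4! = 2/24
(j±m)!: 3!*0!*0!*1!*2!*0! = 12
prefactor² = (2J+1)*Δ*N² = 3
  k=0: +1/(0!*1!*0!*0!*2!*0!) = 1/2
Σ = 1/2  ⇒  CG² = 3*1/2² = 3/4
CG = +√(3/4) = +0.866025

+0.866025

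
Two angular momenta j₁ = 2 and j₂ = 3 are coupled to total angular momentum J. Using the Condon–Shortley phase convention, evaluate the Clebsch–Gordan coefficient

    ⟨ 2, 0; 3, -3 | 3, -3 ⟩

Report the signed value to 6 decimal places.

j₁+j₂−J=2  J+j₁−j₂=2  J−j₁+j₂=4  j₁+j₂+J+1=9
(j₁±m₁, j₂±m₂, J±M) = (2,2,0,6,0,6)
P² = 3840
sum k=0..0:
  [0] +1/96 = 1/96
S = 1/96
C² = P²·S² = 5/12 ; C = +0.645497

+√(5/12) ≈ +0.645497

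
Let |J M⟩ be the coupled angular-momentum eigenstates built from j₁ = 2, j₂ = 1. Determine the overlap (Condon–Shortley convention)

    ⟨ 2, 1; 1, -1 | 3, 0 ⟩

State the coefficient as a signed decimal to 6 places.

√[7·0!4!2!/7! · 3!1!0!2!3!3!] = √(144/5)
  +(−1)^0/∏(0,0,1,0,3,2)! = 1/12  (running 1/12)
⟨..|..⟩ = √(144/5)·(1/12) = +0.447214

+0.447214  (= +√(1/5))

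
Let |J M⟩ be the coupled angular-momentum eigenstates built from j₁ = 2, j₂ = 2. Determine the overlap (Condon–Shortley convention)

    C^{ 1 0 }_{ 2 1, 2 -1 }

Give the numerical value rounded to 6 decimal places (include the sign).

j₁+j₂−J=3  J+j₁−j₂=1  J−j₁+j₂=1  j₁+j₂+J+1=6
(j₁±m₁, j₂±m₂, J±M) = (3,1,1,3,1,1)
P² = 9/10
sum k=0..1:
  [0] +1/6 = 1/6
  [1] −1/2 = -1/2
S = -1/3
C² = P²·S² = 1/10 ; C = -0.316228

−√(1/10) = -0.316228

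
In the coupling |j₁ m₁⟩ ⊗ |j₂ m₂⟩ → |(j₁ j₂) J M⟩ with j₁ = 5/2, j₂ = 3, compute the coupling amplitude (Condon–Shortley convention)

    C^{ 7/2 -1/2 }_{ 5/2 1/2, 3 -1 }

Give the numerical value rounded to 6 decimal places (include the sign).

triangle: 2!×3!×4!/10! = 288/3628800
(j±m)!: 3!×2!×2!×4!×3!×4! = 82944
prefactor² = (2J+1)×Δ×N² = 9216/175
  k=0: +1/(0!×2!×2!×2!×1!×2!) = 1/16
  k=1: −1/(1!×1!×1!×1!×2!×3!) = -1/12
  k=2: +1/(2!×0!×0!×0!×3!×4!) = 1/288
Σ = -5/288  ⇒  CG² = 9216/175×(-5/288)² = 1/63
CG = −√(1/63) = -0.125988

−√(1/63) = -0.125988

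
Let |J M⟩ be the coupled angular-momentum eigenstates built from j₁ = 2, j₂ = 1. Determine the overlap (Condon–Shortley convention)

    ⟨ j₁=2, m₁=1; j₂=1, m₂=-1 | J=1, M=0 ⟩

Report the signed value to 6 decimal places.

+√(3/10) ≈ +0.547723

j₁+j₂−J=2  J+j₁−j₂=2  J−j₁+j₂=0  j₁+j₂+J+1=5
(j₁±m₁, j₂±m₂, J±M) = (3,1,0,2,1,1)
P² = 6/5
sum k=0..0:
  [0] +1/2 = 1/2
S = 1/2
C² = P²·S² = 3/10 ; C = +0.547723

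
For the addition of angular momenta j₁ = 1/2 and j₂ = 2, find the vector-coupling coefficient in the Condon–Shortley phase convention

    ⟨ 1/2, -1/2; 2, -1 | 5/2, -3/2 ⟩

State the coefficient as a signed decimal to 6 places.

+0.894427  (= +√(4/5))

√[6·0!1!4!/6! · 0!1!1!3!1!4!] = √(144/5)
  +(−1)^0/∏(0,0,1,1,0,3)! = 1/6  (running 1/6)
⟨..|..⟩ = √(144/5)·(1/6) = +0.894427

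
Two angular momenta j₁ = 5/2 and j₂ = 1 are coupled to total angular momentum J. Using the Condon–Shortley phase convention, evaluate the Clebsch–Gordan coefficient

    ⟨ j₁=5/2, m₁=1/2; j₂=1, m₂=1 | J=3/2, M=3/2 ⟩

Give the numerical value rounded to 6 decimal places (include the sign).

j₁+j₂−J=2  J+j₁−j₂=3  J−j₁+j₂=0  j₁+j₂+J+1=6
(j₁±m₁, j₂±m₂, J±M) = (3,2,2,0,3,0)
P² = 48/5
sum k=2..2:
  [2] +1/12 = 1/12
S = 1/12
C² = P²·S² = 1/15 ; C = +0.258199

+0.258199  (= +√(1/15))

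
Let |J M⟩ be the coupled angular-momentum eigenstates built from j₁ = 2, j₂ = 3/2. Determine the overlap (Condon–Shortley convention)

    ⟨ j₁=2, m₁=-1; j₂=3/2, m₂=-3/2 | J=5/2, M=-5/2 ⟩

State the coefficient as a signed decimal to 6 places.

triangle: 1!·3!·2!/7! = 12/5040
(j±m)!: 1!·3!·0!·3!·0!·5! = 4320
prefactor² = (2J+1)·Δ·N² = 432/7
  k=0: +1/(0!·1!·3!·0!·0!·2!) = 1/12
Σ = 1/12  ⇒  CG² = 432/7·1/12² = 3/7
CG = +√(3/7) = +0.654654

+√(3/7) ≈ +0.654654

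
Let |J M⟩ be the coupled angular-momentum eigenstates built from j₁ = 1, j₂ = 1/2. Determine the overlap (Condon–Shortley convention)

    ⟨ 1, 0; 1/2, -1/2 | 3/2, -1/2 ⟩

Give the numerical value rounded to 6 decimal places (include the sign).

+√(2/3) ≈ +0.816497

j₁+j₂−J=0  J+j₁−j₂=2  J−j₁+j₂=1  j₁+j₂+J+1=4
(j₁±m₁, j₂±m₂, J±M) = (1,1,0,1,1,2)
P² = 2/3
sum k=0..0:
  [0] +1/1 = 1
S = 1
C² = P²·S² = 2/3 ; C = +0.816497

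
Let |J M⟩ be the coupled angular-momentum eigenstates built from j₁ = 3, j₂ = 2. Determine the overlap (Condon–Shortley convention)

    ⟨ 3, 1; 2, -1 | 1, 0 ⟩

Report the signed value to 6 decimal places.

triangle: 4!·2!·0!/7! = 48/5040
(j±m)!: 4!·2!·1!·3!·1!·1! = 288
prefactor² = (2J+1)·Δ·N² = 288/35
  k=1: −1/(1!·3!·1!·0!·1!·0!) = -1/6
Σ = -1/6  ⇒  CG² = 288/35·(-1/6)² = 8/35
CG = −√(8/35) = -0.478091

−√(8/35) = -0.478091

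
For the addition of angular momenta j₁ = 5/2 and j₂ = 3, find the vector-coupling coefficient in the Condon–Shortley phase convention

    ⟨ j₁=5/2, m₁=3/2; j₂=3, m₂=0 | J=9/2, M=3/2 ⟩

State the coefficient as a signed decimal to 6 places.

+√(45/154) = +0.540562

triangle: 1!×4!×5!/11! = 2880/39916800
(j±m)!: 4!×1!×3!×3!×6!×3! = 3732480
prefactor² = (2J+1)×Δ×N² = 207360/77
  k=0: +1/(0!×1!×1!×3!×3!×2!) = 1/72
  k=1: −1/(1!×0!×0!×2!×4!×3!) = -1/288
Σ = 1/96  ⇒  CG² = 207360/77×1/96² = 45/154
CG = +√(45/154) = +0.540562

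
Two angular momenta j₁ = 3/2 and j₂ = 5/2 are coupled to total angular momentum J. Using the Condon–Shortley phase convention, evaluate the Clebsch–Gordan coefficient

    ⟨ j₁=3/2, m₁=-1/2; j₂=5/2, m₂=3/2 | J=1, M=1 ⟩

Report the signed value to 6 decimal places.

√[3·3!0!2!/6! · 1!2!4!1!2!0!] = √(24/5)
  +(−1)^2/∏(2,1,0,2,0,0)! = 1/4  (running 1/4)
⟨..|..⟩ = √(24/5)·(1/4) = +0.547723

+√(3/10) ≈ +0.547723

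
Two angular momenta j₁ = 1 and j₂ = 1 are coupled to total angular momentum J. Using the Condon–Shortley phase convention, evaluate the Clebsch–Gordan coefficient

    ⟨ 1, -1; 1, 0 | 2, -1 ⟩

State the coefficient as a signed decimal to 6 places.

j₁+j₂−J=0  J+j₁−j₂=2  J−j₁+j₂=2  j₁+j₂+J+1=5
(j₁±m₁, j₂±m₂, J±M) = (0,2,1,1,1,3)
P² = 2
sum k=0..0:
  [0] +1/2 = 1/2
S = 1/2
C² = P²·S² = 1/2 ; C = +0.707107

+0.707107  (= +√(1/2))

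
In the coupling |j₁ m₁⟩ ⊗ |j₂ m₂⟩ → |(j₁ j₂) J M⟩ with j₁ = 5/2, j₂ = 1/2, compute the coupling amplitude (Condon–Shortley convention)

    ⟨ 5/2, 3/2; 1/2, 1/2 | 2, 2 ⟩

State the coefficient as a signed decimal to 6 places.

-0.408248

triangle: 1!·4!·0!/6! = 24/720
(j±m)!: 4!·1!·1!·0!·4!·0! = 576
prefactor² = (2J+1)·Δ·N² = 96
  k=1: −1/(1!·0!·0!·0!·4!·0!) = -1/24
Σ = -1/24  ⇒  CG² = 96·(-1/24)² = 1/6
CG = −√(1/6) = -0.408248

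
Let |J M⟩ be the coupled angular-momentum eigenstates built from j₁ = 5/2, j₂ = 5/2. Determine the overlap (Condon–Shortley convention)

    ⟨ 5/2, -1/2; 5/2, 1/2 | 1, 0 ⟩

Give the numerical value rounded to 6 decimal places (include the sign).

+0.119523

triangle: 4!·1!·1!/7! = 24/5040
(j±m)!: 2!·3!·3!·2!·1!·1! = 144
prefactor² = (2J+1)·Δ·N² = 72/35
  k=2: +1/(2!·2!·1!·1!·0!·0!) = 1/4
  k=3: −1/(3!·1!·0!·0!·1!·1!) = -1/6
Σ = 1/12  ⇒  CG² = 72/35·1/12² = 1/70
CG = +√(1/70) = +0.119523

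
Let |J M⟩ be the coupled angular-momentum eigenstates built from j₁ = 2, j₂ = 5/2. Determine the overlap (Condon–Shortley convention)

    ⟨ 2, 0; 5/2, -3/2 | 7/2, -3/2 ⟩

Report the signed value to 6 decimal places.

j₁+j₂−J=1  J+j₁−j₂=3  J−j₁+j₂=4  j₁+j₂+J+1=9
(j₁±m₁, j₂±m₂, J±M) = (2,2,1,4,2,5)
P² = 512/7
sum k=0..1:
  [0] +1/12 = 1/12
  [1] −1/48 = -1/48
S = 1/16
C² = P²·S² = 2/7 ; C = +0.534522

+0.534522  (= +√(2/7))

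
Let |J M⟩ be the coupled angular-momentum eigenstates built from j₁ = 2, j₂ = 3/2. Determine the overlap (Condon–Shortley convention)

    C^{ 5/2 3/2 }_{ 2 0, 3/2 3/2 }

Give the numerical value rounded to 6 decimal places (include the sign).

j₁+j₂−J=1  J+j₁−j₂=3  J−j₁+j₂=2  j₁+j₂+J+1=7
(j₁±m₁, j₂±m₂, J±M) = (2,2,3,0,4,1)
P² = 288/35
sum k=1..1:
  [1] −1/4 = -1/4
S = -1/4
C² = P²·S² = 18/35 ; C = -0.717137

-0.717137  (= −√(18/35))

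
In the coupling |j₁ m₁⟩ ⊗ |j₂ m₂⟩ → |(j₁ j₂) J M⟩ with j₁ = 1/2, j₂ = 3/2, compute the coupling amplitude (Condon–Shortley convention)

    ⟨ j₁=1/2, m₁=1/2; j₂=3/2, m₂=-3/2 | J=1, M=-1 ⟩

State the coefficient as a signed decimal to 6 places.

+0.866025

√[3·1!0!2!/4! · 1!0!0!3!0!2!] = √(3)
  +(−1)^0/∏(0,1,0,0,0,2)! = 1/2  (running 1/2)
⟨..|..⟩ = √(3)·(1/2) = +0.866025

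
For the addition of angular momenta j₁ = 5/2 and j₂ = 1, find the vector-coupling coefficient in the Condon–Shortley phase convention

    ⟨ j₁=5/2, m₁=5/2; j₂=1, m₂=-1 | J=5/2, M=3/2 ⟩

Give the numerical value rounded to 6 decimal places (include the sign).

+√(2/7) ≈ +0.534522

j₁+j₂−J=1  J+j₁−j₂=4  J−j₁+j₂=1  j₁+j₂+J+1=7
(j₁±m₁, j₂±m₂, J±M) = (5,0,0,2,4,1)
P² = 1152/7
sum k=0..0:
  [0] +1/24 = 1/24
S = 1/24
C² = P²·S² = 2/7 ; C = +0.534522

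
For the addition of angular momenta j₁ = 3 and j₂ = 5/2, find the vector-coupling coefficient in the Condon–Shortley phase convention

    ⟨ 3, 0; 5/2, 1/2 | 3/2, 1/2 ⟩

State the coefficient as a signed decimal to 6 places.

√[4·4!2!1!/8! · 3!3!3!2!2!1!] = √(144/35)
  +(−1)^2/∏(2,2,1,1,1,0)! = 1/4  (running 1/4)
  +(−1)^3/∏(3,1,0,0,2,1)! = -1/12  (running 1/6)
⟨..|..⟩ = √(144/35)·(1/6) = +0.338062

+0.338062  (= +√(4/35))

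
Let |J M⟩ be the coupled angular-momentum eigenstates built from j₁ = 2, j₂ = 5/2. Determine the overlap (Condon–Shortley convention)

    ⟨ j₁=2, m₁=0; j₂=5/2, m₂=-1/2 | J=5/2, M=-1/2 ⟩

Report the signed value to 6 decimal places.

j₁+j₂−J=2  J+j₁−j₂=2  J−j₁+j₂=3  j₁+j₂+J+1=8
(j₁±m₁, j₂±m₂, J±M) = (2,2,2,3,2,3)
P² = 72/35
sum k=0..2:
  [0] +1/8 = 1/8
  [1] −1/2 = -1/2
  [2] +1/24 = 1/24
S = -1/3
C² = P²·S² = 8/35 ; C = -0.478091

−√(8/35) = -0.478091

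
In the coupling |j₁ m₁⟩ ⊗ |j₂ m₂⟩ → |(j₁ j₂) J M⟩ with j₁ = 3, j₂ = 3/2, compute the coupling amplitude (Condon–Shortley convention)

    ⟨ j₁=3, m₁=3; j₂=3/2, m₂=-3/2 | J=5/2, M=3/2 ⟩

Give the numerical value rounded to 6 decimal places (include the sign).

j₁+j₂−J=2  J+j₁−j₂=4  J−j₁+j₂=1  j₁+j₂+J+1=8
(j₁±m₁, j₂±m₂, J±M) = (6,0,0,3,4,1)
P² = 5184/7
sum k=0..0:
  [0] +1/48 = 1/48
S = 1/48
C² = P²·S² = 9/28 ; C = +0.566947

+0.566947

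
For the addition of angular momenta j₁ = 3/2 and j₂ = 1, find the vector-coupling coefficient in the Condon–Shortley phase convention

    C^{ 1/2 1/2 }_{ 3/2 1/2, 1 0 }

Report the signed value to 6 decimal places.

−√(1/3) = -0.577350

j₁+j₂−J=2  J+j₁−j₂=1  J−j₁+j₂=0  j₁+j₂+J+1=4
(j₁±m₁, j₂±m₂, J±M) = (2,1,1,1,1,0)
P² = 1/3
sum k=1..1:
  [1] −1/1 = -1
S = -1
C² = P²·S² = 1/3 ; C = -0.577350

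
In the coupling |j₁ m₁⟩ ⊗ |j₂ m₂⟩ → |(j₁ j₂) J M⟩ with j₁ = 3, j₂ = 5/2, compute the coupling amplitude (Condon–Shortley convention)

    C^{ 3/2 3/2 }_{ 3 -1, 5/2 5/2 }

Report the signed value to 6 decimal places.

√[4·4!2!1!/8! · 2!4!5!0!3!0!] = √(1152/7)
  +(−1)^4/∏(4,0,0,1,2,0)! = 1/48  (running 1/48)
⟨..|..⟩ = √(1152/7)·(1/48) = +0.267261

+0.267261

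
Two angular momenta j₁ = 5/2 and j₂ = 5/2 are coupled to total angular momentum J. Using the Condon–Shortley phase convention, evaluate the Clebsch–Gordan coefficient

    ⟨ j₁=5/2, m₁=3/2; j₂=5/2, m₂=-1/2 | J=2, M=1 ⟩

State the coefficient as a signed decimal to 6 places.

−√(1/7) = -0.377964

j₁+j₂−J=3  J+j₁−j₂=2  J−j₁+j₂=2  j₁+j₂+J+1=8
(j₁±m₁, j₂±m₂, J±M) = (4,1,2,3,3,1)
P² = 36/7
sum k=0..1:
  [0] +1/12 = 1/12
  [1] −1/4 = -1/4
S = -1/6
C² = P²·S² = 1/7 ; C = -0.377964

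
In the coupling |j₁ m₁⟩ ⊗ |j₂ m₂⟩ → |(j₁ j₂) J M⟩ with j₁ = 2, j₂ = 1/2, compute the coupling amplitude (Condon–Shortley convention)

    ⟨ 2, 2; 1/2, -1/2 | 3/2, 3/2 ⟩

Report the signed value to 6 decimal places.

j₁+j₂−J=1  J+j₁−j₂=3  J−j₁+j₂=0  j₁+j₂+J+1=5
(j₁±m₁, j₂±m₂, J±M) = (4,0,0,1,3,0)
P² = 144/5
sum k=0..0:
  [0] +1/6 = 1/6
S = 1/6
C² = P²·S² = 4/5 ; C = +0.894427

+0.894427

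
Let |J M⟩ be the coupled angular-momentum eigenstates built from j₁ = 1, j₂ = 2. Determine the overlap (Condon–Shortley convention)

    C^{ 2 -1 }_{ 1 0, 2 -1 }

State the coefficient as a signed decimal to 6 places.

+√(1/6) = +0.408248

triangle: 1!×1!×3!/6! = 6/720
(j±m)!: 1!×1!×1!×3!×1!×3! = 36
prefactor² = (2J+1)×Δ×N² = 3/2
  k=0: +1/(0!×1!×1!×1!×0!×2!) = 1/2
  k=1: −1/(1!×0!×0!×0!×1!×3!) = -1/6
Σ = 1/3  ⇒  CG² = 3/2×1/3² = 1/6
CG = +√(1/6) = +0.408248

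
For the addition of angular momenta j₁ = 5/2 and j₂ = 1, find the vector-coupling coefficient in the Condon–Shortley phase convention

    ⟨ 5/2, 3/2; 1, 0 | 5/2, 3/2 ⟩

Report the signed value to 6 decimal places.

j₁+j₂−J=1  J+j₁−j₂=4  J−j₁+j₂=1  j₁+j₂+J+1=7
(j₁±m₁, j₂±m₂, J±M) = (4,1,1,1,4,1)
P² = 576/35
sum k=0..1:
  [0] +1/6 = 1/6
  [1] −1/24 = -1/24
S = 1/8
C² = P²·S² = 9/35 ; C = +0.507093

+0.507093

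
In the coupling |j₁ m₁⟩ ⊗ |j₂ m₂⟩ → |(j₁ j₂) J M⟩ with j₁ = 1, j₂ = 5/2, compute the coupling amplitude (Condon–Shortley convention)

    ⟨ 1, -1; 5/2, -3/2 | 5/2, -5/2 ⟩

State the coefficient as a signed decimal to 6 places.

j₁+j₂−J=1  J+j₁−j₂=1  J−j₁+j₂=4  j₁+j₂+J+1=7
(j₁±m₁, j₂±m₂, J±M) = (0,2,1,4,0,5)
P² = 1152/7
sum k=1..1:
  [1] −1/24 = -1/24
S = -1/24
C² = P²·S² = 2/7 ; C = -0.534522

-0.534522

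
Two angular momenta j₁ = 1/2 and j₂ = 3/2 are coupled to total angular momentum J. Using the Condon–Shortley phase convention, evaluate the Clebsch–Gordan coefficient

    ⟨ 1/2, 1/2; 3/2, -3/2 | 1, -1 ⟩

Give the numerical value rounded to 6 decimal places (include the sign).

j₁+j₂−J=1  J+j₁−j₂=0  J−j₁+j₂=2  j₁+j₂+J+1=4
(j₁±m₁, j₂±m₂, J±M) = (1,0,0,3,0,2)
P² = 3
sum k=0..0:
  [0] +1/2 = 1/2
S = 1/2
C² = P²·S² = 3/4 ; C = +0.866025

+√(3/4) = +0.866025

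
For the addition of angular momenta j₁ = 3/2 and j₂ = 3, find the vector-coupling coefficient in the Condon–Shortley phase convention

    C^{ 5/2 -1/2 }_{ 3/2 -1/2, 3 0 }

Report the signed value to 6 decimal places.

−√(6/35) = -0.414039

triangle: 2!×1!×4!/8! = 48/40320
(j±m)!: 1!×2!×3!×3!×2!×3! = 864
prefactor² = (2J+1)×Δ×N² = 216/35
  k=1: −1/(1!×1!×1!×2!×0!×2!) = -1/4
  k=2: +1/(2!×0!×0!×1!×1!×3!) = 1/12
Σ = -1/6  ⇒  CG² = 216/35×(-1/6)² = 6/35
CG = −√(6/35) = -0.414039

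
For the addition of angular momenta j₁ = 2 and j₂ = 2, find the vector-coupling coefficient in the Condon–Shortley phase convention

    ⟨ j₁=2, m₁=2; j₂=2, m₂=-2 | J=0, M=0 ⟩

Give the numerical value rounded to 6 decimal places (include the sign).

√[1·4!0!0!/5! · 4!0!0!4!0!0!] = √(576/5)
  +(−1)^0/∏(0,4,0,0,0,0)! = 1/24  (running 1/24)
⟨..|..⟩ = √(576/5)·(1/24) = +0.447214

+0.447214  (= +√(1/5))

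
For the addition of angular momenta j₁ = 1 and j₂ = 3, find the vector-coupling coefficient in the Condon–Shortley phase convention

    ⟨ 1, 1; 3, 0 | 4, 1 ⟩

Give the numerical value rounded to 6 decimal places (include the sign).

+0.597614

triangle: 0!·2!·6!/9! = 1440/362880
(j±m)!: 2!·0!·3!·3!·5!·3! = 51840
prefactor² = (2J+1)·Δ·N² = 12960/7
  k=0: +1/(0!·0!·0!·3!·2!·3!) = 1/72
Σ = 1/72  ⇒  CG² = 12960/7·1/72² = 5/14
CG = +√(5/14) = +0.597614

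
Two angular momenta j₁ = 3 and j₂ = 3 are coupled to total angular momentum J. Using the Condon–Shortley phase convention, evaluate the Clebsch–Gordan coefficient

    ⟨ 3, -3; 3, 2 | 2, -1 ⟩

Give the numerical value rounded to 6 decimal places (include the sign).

+0.545545  (= +√(25/84))

√[5·4!2!2!/9! · 0!6!5!1!1!3!] = √(4800/7)
  +(−1)^4/∏(4,0,2,1,0,1)! = 1/48  (running 1/48)
⟨..|..⟩ = √(4800/7)·(1/48) = +0.545545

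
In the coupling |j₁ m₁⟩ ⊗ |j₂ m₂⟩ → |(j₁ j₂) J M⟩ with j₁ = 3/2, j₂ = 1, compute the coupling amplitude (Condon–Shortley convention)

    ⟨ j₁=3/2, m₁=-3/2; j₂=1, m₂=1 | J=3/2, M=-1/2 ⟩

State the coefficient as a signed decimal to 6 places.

-0.632456

√[4·1!2!1!/5! · 0!3!2!0!1!2!] = √(8/5)
  +(−1)^1/∏(1,0,2,1,0,0)! = -1/2  (running -1/2)
⟨..|..⟩ = √(8/5)·(-1/2) = -0.632456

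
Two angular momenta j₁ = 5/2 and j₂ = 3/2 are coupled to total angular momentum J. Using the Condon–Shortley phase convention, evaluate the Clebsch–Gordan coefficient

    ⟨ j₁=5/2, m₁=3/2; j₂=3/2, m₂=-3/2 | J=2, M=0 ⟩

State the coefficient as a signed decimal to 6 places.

triangle: 2!*3!*1!/7! = 12/5040
(j±m)!: 4!*1!*0!*3!*2!*2! = 576
prefactor² = (2J+1)*Δ*N² = 48/7
  k=0: +1/(0!*2!*1!*0!*2!*1!) = 1/4
Σ = 1/4  ⇒  CG² = 48/7*1/4² = 3/7
CG = +√(3/7) = +0.654654

+0.654654  (= +√(3/7))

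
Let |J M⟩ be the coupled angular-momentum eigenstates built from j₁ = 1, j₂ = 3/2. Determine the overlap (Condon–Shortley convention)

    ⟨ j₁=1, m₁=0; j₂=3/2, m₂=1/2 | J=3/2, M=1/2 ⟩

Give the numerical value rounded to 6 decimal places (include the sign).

−√(1/15) = -0.258199

√[4·1!1!2!/5! · 1!1!2!1!2!1!] = √(4/15)
  +(−1)^0/∏(0,1,1,2,0,0)! = 1/2  (running 1/2)
  +(−1)^1/∏(1,0,0,1,1,1)! = -1  (running -1/2)
⟨..|..⟩ = √(4/15)·(-1/2) = -0.258199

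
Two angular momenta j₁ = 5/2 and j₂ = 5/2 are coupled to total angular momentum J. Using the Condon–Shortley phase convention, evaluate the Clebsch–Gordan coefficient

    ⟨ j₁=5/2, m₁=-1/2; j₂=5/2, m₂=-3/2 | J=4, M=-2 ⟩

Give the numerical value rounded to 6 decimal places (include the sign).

√[9·1!4!4!/10! · 2!3!1!4!2!6!] = √(20736/35)
  +(−1)^0/∏(0,1,3,1,1,3)! = 1/36  (running 1/36)
  +(−1)^1/∏(1,0,2,0,2,4)! = -1/96  (running 5/288)
⟨..|..⟩ = √(20736/35)·(5/288) = +0.422577

+√(5/28) = +0.422577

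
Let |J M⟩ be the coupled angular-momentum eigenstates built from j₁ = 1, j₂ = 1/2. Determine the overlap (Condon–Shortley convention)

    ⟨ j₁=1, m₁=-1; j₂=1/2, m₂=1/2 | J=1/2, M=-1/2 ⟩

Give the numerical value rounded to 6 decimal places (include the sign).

-0.816497

j₁+j₂−J=1  J+j₁−j₂=1  J−j₁+j₂=0  j₁+j₂+J+1=3
(j₁±m₁, j₂±m₂, J±M) = (0,2,1,0,0,1)
P² = 2/3
sum k=1..1:
  [1] −1/1 = -1
S = -1
C² = P²·S² = 2/3 ; C = -0.816497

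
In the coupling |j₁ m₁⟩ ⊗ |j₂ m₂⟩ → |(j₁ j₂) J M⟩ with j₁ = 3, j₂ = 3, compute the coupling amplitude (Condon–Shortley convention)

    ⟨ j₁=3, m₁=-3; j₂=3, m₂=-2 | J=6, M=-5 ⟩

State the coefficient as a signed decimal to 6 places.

triangle: 0!*6!*6!/13! = 518400/6227020800
(j±m)!: 0!*6!*1!*5!*1!*11! = 3448811520000
prefactor² = (2J+1)*Δ*N² = 3732480000
  k=0: +1/(0!*0!*6!*1!*0!*5!) = 1/86400
Σ = 1/86400  ⇒  CG² = 3732480000*1/86400² = 1/2
CG = +√(1/2) = +0.707107

+0.707107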